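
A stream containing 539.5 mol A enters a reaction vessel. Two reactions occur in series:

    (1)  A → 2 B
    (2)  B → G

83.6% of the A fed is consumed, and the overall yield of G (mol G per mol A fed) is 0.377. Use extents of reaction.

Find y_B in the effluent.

0.705

Conversion of A: A consumed = 1ξ₁ = 0.836 × 539.5 → ξ₁ = 451 mol.
Yield of G: 1ξ₂ / 539.5 = 0.377 → ξ₂ = 203.4 mol.
Outlet amounts (n = n₀ + Σ ν·ξ):
  A: 539.5 − 1(451) = 88.48
  B: 0 + 2(451) − 1(203.4) = 698.7
  G: 0 + 1(203.4) = 203.4
Total out = 990.5 mol; y_B = 698.7 / 990.5 = 0.7053.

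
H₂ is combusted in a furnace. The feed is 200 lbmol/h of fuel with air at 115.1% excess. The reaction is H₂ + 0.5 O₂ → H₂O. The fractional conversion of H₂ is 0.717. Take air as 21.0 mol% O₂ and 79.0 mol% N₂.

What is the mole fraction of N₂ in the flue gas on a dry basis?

Stoichiometric O₂ = 0.5 × 200 = 100 lbmol/h; O₂ fed = 100 × 2.151 = 215.1 lbmol/h.
N₂ fed = 215.1 × 79/21 = 809.2 lbmol/h.
Fuel reacted = 0.717 × 200 → ξ = 143.4 lbmol/h.
Outlet (n = n₀ + ν ξ):
  H₂: 200 − 1(143.4) = 56.6
  O₂: 215.1 − 0.5(143.4) = 143.4
  N₂: 809.2 (inert)
  H₂O: 0 + 1(143.4) = 143.4
Dry total = 1009 lbmol/h; y_N₂ (dry) = 809.2 / 1009 = 0.8018.

0.802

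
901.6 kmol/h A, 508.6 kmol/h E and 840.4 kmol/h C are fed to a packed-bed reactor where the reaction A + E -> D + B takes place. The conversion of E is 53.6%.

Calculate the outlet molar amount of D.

273 kmol/h

E reacted = 0.536 × 508.6 = 272.6 kmol/h; ν_E = −1, so ξ = 272.6/1 = 272.6 kmol/h.
Outlet amounts (n = n₀ + ν ξ):
  A: 901.6 − 1(272.6) = 629
  E: 508.6 − 1(272.6) = 236
  D: 0 + 1(272.6) = 272.6
  B: 0 + 1(272.6) = 272.6
  C: 840.4 (inert)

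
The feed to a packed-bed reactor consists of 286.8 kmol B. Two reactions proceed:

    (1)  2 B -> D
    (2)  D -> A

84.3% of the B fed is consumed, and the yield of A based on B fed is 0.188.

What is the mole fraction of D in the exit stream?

0.404

Conversion of B: B consumed = 2ξ₁ = 0.843 × 286.8 → ξ₁ = 120.9 kmol.
Yield of A: 1ξ₂ / 286.8 = 0.188 → ξ₂ = 53.92 kmol.
Outlet amounts (n = n₀ + Σ ν·ξ):
  B: 286.8 − 2(120.9) = 45.03
  D: 0 + 1(120.9) − 1(53.92) = 66.97
  A: 0 + 1(53.92) = 53.92
Total out = 165.9 kmol; y_D = 66.97 / 165.9 = 0.4036.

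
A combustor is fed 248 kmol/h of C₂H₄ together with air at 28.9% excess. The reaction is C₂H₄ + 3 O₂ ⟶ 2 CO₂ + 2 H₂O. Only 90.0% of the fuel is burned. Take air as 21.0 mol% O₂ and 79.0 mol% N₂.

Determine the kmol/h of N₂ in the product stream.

Stoichiometric O₂ = 3 × 248 = 744 kmol/h; O₂ fed = 744 × 1.289 = 959 kmol/h.
N₂ fed = 959 × 79/21 = 3608 kmol/h.
Fuel reacted = 0.9 × 248 → ξ = 223.2 kmol/h.
Outlet (n = n₀ + ν ξ):
  C₂H₄: 248 − 1(223.2) = 24.8
  O₂: 959 − 3(223.2) = 289.4
  N₂: 3608 (inert)
  CO₂: 0 + 2(223.2) = 446.4
  H₂O: 0 + 2(223.2) = 446.4

3610 kmol/h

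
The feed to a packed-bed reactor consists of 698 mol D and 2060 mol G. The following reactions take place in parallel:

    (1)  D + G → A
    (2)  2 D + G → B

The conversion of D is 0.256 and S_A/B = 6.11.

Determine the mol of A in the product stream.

Conversion of D: D consumed = 0.256 × 698 = 178.7 mol = 1ξ₁ + 2ξ₂.
Selectivity: 1ξ₁ / (1ξ₂) = 6.11 → ξ₁ = 6.11 ξ₂.
Substitute: (1·6.11 + 2) ξ₂ = 178.7 → ξ₂ = 22.03 mol, ξ₁ = 134.6 mol.
Outlet amounts (n = n₀ + Σ ν·ξ):
  D: 698 − 1(134.6) − 2(22.03) = 519.3
  G: 2060 − 1(134.6) − 1(22.03) = 1903
  A: 0 + 1(134.6) = 134.6
  B: 0 + 1(22.03) = 22.03

135 mol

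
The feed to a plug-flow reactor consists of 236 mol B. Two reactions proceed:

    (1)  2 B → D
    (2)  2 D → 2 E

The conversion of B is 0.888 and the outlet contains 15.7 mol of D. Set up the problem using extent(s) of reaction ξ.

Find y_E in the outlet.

0.679

Conversion of B: B consumed = 2ξ₁ = 0.888 × 236 → ξ₁ = 104.8 mol.
D balance: n_D = 0 + 1ξ₁ − 2ξ₂ = 15.7 → ξ₂ = (1·104.8 − 15.7)/2 = 44.54 mol.
Outlet amounts (n = n₀ + Σ ν·ξ):
  B: 236 − 2(104.8) = 26.43
  D: 0 + 1(104.8) − 2(44.54) = 15.7
  E: 0 + 2(44.54) = 89.08
Total out = 131.2 mol; y_E = 89.08 / 131.2 = 0.6789.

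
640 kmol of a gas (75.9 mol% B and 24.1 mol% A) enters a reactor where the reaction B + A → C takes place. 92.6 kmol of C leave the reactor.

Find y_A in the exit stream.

For C: n = n₀ + 1ξ → 92.6 = 0 + 1ξ, giving ξ = 92.6 kmol.
Outlet amounts (n = n₀ + ν ξ):
  B: 485.8 − 1(92.6) = 393.2
  A: 154.2 − 1(92.6) = 61.64
  C: 0 + 1(92.6) = 92.6
Total out = 547.4 kmol; y_A = 61.64 / 547.4 = 0.1126.

0.113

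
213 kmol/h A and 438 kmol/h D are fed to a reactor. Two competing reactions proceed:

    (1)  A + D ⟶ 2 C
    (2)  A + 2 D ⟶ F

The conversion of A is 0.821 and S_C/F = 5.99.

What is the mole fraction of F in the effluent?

0.0777

Conversion of A: A consumed = 0.821 × 213 = 174.9 kmol/h = 1ξ₁ + 1ξ₂.
Selectivity: 2ξ₁ / (1ξ₂) = 5.99 → ξ₁ = 2.995 ξ₂.
Substitute: (1·2.995 + 1) ξ₂ = 174.9 → ξ₂ = 43.77 kmol/h, ξ₁ = 131.1 kmol/h.
Outlet amounts (n = n₀ + Σ ν·ξ):
  A: 213 − 1(131.1) − 1(43.77) = 38.13
  D: 438 − 1(131.1) − 2(43.77) = 219.4
  C: 0 + 2(131.1) = 262.2
  F: 0 + 1(43.77) = 43.77
Total out = 563.5 kmol/h; y_F = 43.77 / 563.5 = 0.07769.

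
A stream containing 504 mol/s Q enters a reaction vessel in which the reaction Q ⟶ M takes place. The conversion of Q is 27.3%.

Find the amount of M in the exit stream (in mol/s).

138 mol/s

Q reacted = 0.273 × 504 = 137.6 mol/s; ν_Q = −1, so ξ = 137.6/1 = 137.6 mol/s.
Outlet amounts (n = n₀ + ν ξ):
  Q: 504 − 1(137.6) = 366.4
  M: 0 + 1(137.6) = 137.6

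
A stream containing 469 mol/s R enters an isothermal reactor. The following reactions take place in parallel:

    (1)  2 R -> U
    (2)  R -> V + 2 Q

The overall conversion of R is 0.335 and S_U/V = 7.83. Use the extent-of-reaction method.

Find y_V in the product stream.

Conversion of R: R consumed = 0.335 × 469 = 157.1 mol/s = 2ξ₁ + 1ξ₂.
Selectivity: 1ξ₁ / (1ξ₂) = 7.83 → ξ₁ = 7.83 ξ₂.
Substitute: (2·7.83 + 1) ξ₂ = 157.1 → ξ₂ = 9.431 mol/s, ξ₁ = 73.84 mol/s.
Outlet amounts (n = n₀ + Σ ν·ξ):
  R: 469 − 2(73.84) − 1(9.431) = 311.9
  U: 0 + 1(73.84) = 73.84
  V: 0 + 1(9.431) = 9.431
  Q: 0 + 2(9.431) = 18.86
Total out = 414 mol/s; y_V = 9.431 / 414 = 0.02278.

0.0228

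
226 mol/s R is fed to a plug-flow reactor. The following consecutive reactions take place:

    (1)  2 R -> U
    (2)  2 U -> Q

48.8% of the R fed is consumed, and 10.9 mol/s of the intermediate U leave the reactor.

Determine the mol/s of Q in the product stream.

22.1 mol/s

Conversion of R: R consumed = 2ξ₁ = 0.488 × 226 → ξ₁ = 55.14 mol/s.
U balance: n_U = 0 + 1ξ₁ − 2ξ₂ = 10.9 → ξ₂ = (1·55.14 − 10.9)/2 = 22.12 mol/s.
Outlet amounts (n = n₀ + Σ ν·ξ):
  R: 226 − 2(55.14) = 115.7
  U: 0 + 1(55.14) − 2(22.12) = 10.9
  Q: 0 + 1(22.12) = 22.12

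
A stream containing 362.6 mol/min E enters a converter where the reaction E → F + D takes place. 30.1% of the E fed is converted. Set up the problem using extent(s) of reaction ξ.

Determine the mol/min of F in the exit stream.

109 mol/min

E reacted = 0.301 × 362.6 = 109.1 mol/min; ν_E = −1, so ξ = 109.1/1 = 109.1 mol/min.
Outlet amounts (n = n₀ + ν ξ):
  E: 362.6 − 1(109.1) = 253.5
  F: 0 + 1(109.1) = 109.1
  D: 0 + 1(109.1) = 109.1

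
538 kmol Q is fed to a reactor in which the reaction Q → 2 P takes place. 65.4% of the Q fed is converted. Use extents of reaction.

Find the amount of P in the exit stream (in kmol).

704 kmol

Q reacted = 0.654 × 538 = 351.9 kmol; ν_Q = −1, so ξ = 351.9/1 = 351.9 kmol.
Outlet amounts (n = n₀ + ν ξ):
  Q: 538 − 1(351.9) = 186.1
  P: 0 + 2(351.9) = 703.7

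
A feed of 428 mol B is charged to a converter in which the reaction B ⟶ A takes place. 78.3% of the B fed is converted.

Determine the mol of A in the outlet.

335 mol

B reacted = 0.783 × 428 = 335.1 mol; ν_B = −1, so ξ = 335.1/1 = 335.1 mol.
Outlet amounts (n = n₀ + ν ξ):
  B: 428 − 1(335.1) = 92.88
  A: 0 + 1(335.1) = 335.1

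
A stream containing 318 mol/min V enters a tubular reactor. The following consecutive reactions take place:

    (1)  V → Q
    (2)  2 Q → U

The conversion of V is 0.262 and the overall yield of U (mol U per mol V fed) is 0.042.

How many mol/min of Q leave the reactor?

Conversion of V: V consumed = 1ξ₁ = 0.262 × 318 → ξ₁ = 83.32 mol/min.
Yield of U: 1ξ₂ / 318 = 0.042 → ξ₂ = 13.36 mol/min.
Outlet amounts (n = n₀ + Σ ν·ξ):
  V: 318 − 1(83.32) = 234.7
  Q: 0 + 1(83.32) − 2(13.36) = 56.6
  U: 0 + 1(13.36) = 13.36

56.6 mol/min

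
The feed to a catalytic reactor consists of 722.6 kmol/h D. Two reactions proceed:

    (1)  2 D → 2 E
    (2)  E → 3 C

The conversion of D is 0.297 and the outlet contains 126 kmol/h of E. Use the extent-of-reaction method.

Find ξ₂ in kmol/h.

Conversion of D: D consumed = 2ξ₁ = 0.297 × 722.6 → ξ₁ = 107.3 kmol/h.
E balance: n_E = 0 + 2ξ₁ − 1ξ₂ = 126 → ξ₂ = (2·107.3 − 126)/1 = 88.61 kmol/h.
Outlet amounts (n = n₀ + Σ ν·ξ):
  D: 722.6 − 2(107.3) = 508
  E: 0 + 2(107.3) − 1(88.61) = 126
  C: 0 + 3(88.61) = 265.8

ξ₂ = 88.6 kmol/h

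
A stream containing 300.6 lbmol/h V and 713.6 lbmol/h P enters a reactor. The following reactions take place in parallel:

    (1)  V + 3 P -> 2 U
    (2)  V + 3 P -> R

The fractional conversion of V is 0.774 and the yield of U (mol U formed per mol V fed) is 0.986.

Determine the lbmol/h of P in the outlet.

Yield of U: 2ξ₁ / 300.6 = 0.986 → ξ₁ = 148.2 lbmol/h.
Conversion of V: 1ξ₁ + 1ξ₂ = 0.774 × 300.6 = 232.7 → ξ₂ = 84.47 lbmol/h.
Outlet amounts (n = n₀ + Σ ν·ξ):
  V: 300.6 − 1(148.2) − 1(84.47) = 67.94
  P: 713.6 − 3(148.2) − 3(84.47) = 15.61
  U: 0 + 2(148.2) = 296.4
  R: 0 + 1(84.47) = 84.47

15.6 lbmol/h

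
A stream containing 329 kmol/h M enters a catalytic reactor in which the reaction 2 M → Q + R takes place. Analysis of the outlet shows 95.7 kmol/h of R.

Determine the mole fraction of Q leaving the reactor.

0.291

For R: n = n₀ + 1ξ → 95.7 = 0 + 1ξ, giving ξ = 95.7 kmol/h.
Outlet amounts (n = n₀ + ν ξ):
  M: 329 − 2(95.7) = 137.6
  Q: 0 + 1(95.7) = 95.7
  R: 0 + 1(95.7) = 95.7
Total out = 329 kmol/h; y_Q = 95.7 / 329 = 0.2909.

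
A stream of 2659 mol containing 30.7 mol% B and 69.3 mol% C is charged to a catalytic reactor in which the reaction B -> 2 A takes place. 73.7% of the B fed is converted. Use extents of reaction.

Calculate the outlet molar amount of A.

1200 mol

B reacted = 0.737 × 816.3 = 601.6 mol; ν_B = −1, so ξ = 601.6/1 = 601.6 mol.
Outlet amounts (n = n₀ + ν ξ):
  B: 816.3 − 1(601.6) = 214.7
  A: 0 + 2(601.6) = 1203
  C: 1843 (inert)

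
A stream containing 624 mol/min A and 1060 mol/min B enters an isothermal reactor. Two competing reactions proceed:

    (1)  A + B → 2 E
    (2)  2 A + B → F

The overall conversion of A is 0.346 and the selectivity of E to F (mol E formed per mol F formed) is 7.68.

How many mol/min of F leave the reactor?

Conversion of A: A consumed = 0.346 × 624 = 215.9 mol/min = 1ξ₁ + 2ξ₂.
Selectivity: 2ξ₁ / (1ξ₂) = 7.68 → ξ₁ = 3.84 ξ₂.
Substitute: (1·3.84 + 2) ξ₂ = 215.9 → ξ₂ = 36.97 mol/min, ξ₁ = 142 mol/min.
Outlet amounts (n = n₀ + Σ ν·ξ):
  A: 624 − 1(142) − 2(36.97) = 408.1
  B: 1060 − 1(142) − 1(36.97) = 881.1
  E: 0 + 2(142) = 283.9
  F: 0 + 1(36.97) = 36.97

37 mol/min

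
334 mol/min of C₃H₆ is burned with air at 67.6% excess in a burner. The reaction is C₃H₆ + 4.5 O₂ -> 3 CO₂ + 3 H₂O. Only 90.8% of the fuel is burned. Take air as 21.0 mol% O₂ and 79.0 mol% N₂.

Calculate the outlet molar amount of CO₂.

910 mol/min

Stoichiometric O₂ = 4.5 × 334 = 1503 mol/min; O₂ fed = 1503 × 1.676 = 2519 mol/min.
N₂ fed = 2519 × 79/21 = 9476 mol/min.
Fuel reacted = 0.908 × 334 → ξ = 303.3 mol/min.
Outlet (n = n₀ + ν ξ):
  C₃H₆: 334 − 1(303.3) = 30.73
  O₂: 2519 − 4.5(303.3) = 1154
  N₂: 9476 (inert)
  CO₂: 0 + 3(303.3) = 909.8
  H₂O: 0 + 3(303.3) = 909.8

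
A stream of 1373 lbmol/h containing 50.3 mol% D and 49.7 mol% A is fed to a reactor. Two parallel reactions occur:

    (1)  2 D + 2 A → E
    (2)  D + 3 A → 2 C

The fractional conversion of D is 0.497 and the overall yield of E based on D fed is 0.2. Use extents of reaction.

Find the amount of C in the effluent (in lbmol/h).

134 lbmol/h

Yield of E: 1ξ₁ / 690.6 = 0.2 → ξ₁ = 138.1 lbmol/h.
Conversion of D: 2ξ₁ + 1ξ₂ = 0.497 × 690.6 = 343.2 → ξ₂ = 66.99 lbmol/h.
Outlet amounts (n = n₀ + Σ ν·ξ):
  D: 690.6 − 2(138.1) − 1(66.99) = 347.4
  A: 682.4 − 2(138.1) − 3(66.99) = 205.2
  E: 0 + 1(138.1) = 138.1
  C: 0 + 2(66.99) = 134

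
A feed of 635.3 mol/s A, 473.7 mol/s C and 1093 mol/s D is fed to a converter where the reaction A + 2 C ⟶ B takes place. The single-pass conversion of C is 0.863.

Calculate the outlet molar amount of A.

C reacted = 0.863 × 473.7 = 408.8 mol/s; ν_C = −2, so ξ = 408.8/2 = 204.4 mol/s.
Outlet amounts (n = n₀ + ν ξ):
  A: 635.3 − 1(204.4) = 430.9
  C: 473.7 − 2(204.4) = 64.9
  B: 0 + 1(204.4) = 204.4
  D: 1093 (inert)

431 mol/s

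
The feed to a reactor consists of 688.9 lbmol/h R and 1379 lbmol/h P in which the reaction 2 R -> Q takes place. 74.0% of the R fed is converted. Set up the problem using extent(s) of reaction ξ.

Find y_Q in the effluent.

0.141

R reacted = 0.74 × 688.9 = 509.8 lbmol/h; ν_R = −2, so ξ = 509.8/2 = 254.9 lbmol/h.
Outlet amounts (n = n₀ + ν ξ):
  R: 688.9 − 2(254.9) = 179.1
  Q: 0 + 1(254.9) = 254.9
  P: 1379 (inert)
Total out = 1813 lbmol/h; y_Q = 254.9 / 1813 = 0.1406.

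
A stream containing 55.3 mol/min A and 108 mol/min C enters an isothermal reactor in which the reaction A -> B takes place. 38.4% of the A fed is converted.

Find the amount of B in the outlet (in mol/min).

A reacted = 0.384 × 55.3 = 21.24 mol/min; ν_A = −1, so ξ = 21.24/1 = 21.24 mol/min.
Outlet amounts (n = n₀ + ν ξ):
  A: 55.3 − 1(21.24) = 34.06
  B: 0 + 1(21.24) = 21.24
  C: 108 (inert)

21.2 mol/min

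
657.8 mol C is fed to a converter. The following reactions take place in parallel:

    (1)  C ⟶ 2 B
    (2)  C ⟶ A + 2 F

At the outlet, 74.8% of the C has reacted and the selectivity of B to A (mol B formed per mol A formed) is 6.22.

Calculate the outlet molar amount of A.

Conversion of C: C consumed = 0.748 × 657.8 = 492 mol = 1ξ₁ + 1ξ₂.
Selectivity: 2ξ₁ / (1ξ₂) = 6.22 → ξ₁ = 3.11 ξ₂.
Substitute: (1·3.11 + 1) ξ₂ = 492 → ξ₂ = 119.7 mol, ξ₁ = 372.3 mol.
Outlet amounts (n = n₀ + Σ ν·ξ):
  C: 657.8 − 1(372.3) − 1(119.7) = 165.8
  B: 0 + 2(372.3) = 744.6
  A: 0 + 1(119.7) = 119.7
  F: 0 + 2(119.7) = 239.4

120 mol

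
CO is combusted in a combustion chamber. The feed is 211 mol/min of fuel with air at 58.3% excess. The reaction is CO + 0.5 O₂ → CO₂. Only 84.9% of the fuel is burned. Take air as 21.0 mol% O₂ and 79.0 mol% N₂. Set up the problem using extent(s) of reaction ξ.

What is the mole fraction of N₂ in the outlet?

0.685

Stoichiometric O₂ = 0.5 × 211 = 105.5 mol/min; O₂ fed = 105.5 × 1.583 = 167 mol/min.
N₂ fed = 167 × 79/21 = 628.3 mol/min.
Fuel reacted = 0.849 × 211 → ξ = 179.1 mol/min.
Outlet (n = n₀ + ν ξ):
  CO: 211 − 1(179.1) = 31.86
  O₂: 167 − 0.5(179.1) = 77.44
  N₂: 628.3 (inert)
  CO₂: 0 + 1(179.1) = 179.1
Total out = 916.7 mol/min; y_N₂ = 628.3 / 916.7 = 0.6854.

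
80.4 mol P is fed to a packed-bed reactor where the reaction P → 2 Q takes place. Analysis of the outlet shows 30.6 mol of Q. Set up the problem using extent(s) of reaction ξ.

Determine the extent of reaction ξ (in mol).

For Q: n = n₀ + 2ξ → 30.6 = 0 + 2ξ, giving ξ = 15.3 mol.
Outlet amounts (n = n₀ + ν ξ):
  P: 80.4 − 1(15.3) = 65.1
  Q: 0 + 2(15.3) = 30.6

ξ = 15.3 mol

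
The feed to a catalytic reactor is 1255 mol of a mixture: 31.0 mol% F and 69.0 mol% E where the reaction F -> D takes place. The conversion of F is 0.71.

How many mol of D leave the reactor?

276 mol

F reacted = 0.71 × 389.1 = 276.2 mol; ν_F = −1, so ξ = 276.2/1 = 276.2 mol.
Outlet amounts (n = n₀ + ν ξ):
  F: 389.1 − 1(276.2) = 112.8
  D: 0 + 1(276.2) = 276.2
  E: 866 (inert)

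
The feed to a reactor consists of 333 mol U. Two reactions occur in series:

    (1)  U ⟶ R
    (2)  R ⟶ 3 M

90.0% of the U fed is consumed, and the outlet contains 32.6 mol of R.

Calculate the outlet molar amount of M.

Conversion of U: U consumed = 1ξ₁ = 0.9 × 333 → ξ₁ = 299.7 mol.
R balance: n_R = 0 + 1ξ₁ − 1ξ₂ = 32.6 → ξ₂ = (1·299.7 − 32.6)/1 = 267.1 mol.
Outlet amounts (n = n₀ + Σ ν·ξ):
  U: 333 − 1(299.7) = 33.3
  R: 0 + 1(299.7) − 1(267.1) = 32.6
  M: 0 + 3(267.1) = 801.3

801 mol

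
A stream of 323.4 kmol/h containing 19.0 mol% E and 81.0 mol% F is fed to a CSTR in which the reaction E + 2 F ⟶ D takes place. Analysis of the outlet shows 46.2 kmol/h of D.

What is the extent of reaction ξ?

ξ = 46.2 kmol/h

For D: n = n₀ + 1ξ → 46.2 = 0 + 1ξ, giving ξ = 46.2 kmol/h.
Outlet amounts (n = n₀ + ν ξ):
  E: 61.45 − 1(46.2) = 15.25
  F: 262 − 2(46.2) = 169.6
  D: 0 + 1(46.2) = 46.2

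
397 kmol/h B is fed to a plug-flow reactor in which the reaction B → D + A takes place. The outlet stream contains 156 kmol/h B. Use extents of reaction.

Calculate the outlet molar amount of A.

For B: n = n₀ − 1ξ → 156 = 397 − 1ξ, giving ξ = 241 kmol/h.
Outlet amounts (n = n₀ + ν ξ):
  B: 397 − 1(241) = 156
  D: 0 + 1(241) = 241
  A: 0 + 1(241) = 241

241 kmol/h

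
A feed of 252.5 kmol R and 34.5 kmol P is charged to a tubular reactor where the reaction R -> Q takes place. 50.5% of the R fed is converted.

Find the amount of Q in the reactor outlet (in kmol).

R reacted = 0.505 × 252.5 = 127.5 kmol; ν_R = −1, so ξ = 127.5/1 = 127.5 kmol.
Outlet amounts (n = n₀ + ν ξ):
  R: 252.5 − 1(127.5) = 125
  Q: 0 + 1(127.5) = 127.5
  P: 34.5 (inert)

128 kmol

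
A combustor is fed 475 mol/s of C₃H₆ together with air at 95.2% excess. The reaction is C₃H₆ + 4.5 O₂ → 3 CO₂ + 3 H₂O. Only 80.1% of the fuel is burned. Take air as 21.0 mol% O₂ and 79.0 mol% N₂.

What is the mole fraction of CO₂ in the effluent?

0.0556

Stoichiometric O₂ = 4.5 × 475 = 2138 mol/s; O₂ fed = 2138 × 1.952 = 4172 mol/s.
N₂ fed = 4172 × 79/21 = 15700 mol/s.
Fuel reacted = 0.801 × 475 → ξ = 380.5 mol/s.
Outlet (n = n₀ + ν ξ):
  C₃H₆: 475 − 1(380.5) = 94.52
  O₂: 4172 − 4.5(380.5) = 2460
  N₂: 15700 (inert)
  CO₂: 0 + 3(380.5) = 1141
  H₂O: 0 + 3(380.5) = 1141
Total out = 20530 mol/s; y_CO₂ = 1141 / 20530 = 0.05559.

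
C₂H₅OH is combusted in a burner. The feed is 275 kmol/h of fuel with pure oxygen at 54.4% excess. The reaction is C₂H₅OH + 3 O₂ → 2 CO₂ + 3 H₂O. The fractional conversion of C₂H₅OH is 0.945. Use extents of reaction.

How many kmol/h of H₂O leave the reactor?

780 kmol/h

Stoichiometric O₂ = 3 × 275 = 825 kmol/h; O₂ fed = 825 × 1.544 = 1274 kmol/h.
Fuel reacted = 0.945 × 275 → ξ = 259.9 kmol/h.
Outlet (n = n₀ + ν ξ):
  C₂H₅OH: 275 − 1(259.9) = 15.12
  O₂: 1274 − 3(259.9) = 494.2
  CO₂: 0 + 2(259.9) = 519.8
  H₂O: 0 + 3(259.9) = 779.6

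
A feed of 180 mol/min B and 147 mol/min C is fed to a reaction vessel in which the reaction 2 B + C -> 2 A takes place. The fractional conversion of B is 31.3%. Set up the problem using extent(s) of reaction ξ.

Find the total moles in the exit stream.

299 mol/min

B reacted = 0.313 × 180 = 56.34 mol/min; ν_B = −2, so ξ = 56.34/2 = 28.17 mol/min.
Outlet amounts (n = n₀ + ν ξ):
  B: 180 − 2(28.17) = 123.7
  C: 147 − 1(28.17) = 118.8
  A: 0 + 2(28.17) = 56.34
Total out = 123.7 + 118.8 + 56.34 = 298.8 mol/min.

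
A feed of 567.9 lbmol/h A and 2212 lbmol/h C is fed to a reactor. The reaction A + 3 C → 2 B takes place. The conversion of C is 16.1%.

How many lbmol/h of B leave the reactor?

C reacted = 0.161 × 2212 = 356.1 lbmol/h; ν_C = −3, so ξ = 356.1/3 = 118.7 lbmol/h.
Outlet amounts (n = n₀ + ν ξ):
  A: 567.9 − 1(118.7) = 449.2
  C: 2212 − 3(118.7) = 1856
  B: 0 + 2(118.7) = 237.4

237 lbmol/h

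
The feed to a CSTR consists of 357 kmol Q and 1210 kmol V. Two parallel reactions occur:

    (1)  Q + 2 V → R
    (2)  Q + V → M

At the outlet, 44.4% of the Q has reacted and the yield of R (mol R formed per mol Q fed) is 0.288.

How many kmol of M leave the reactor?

Yield of R: 1ξ₁ / 357 = 0.288 → ξ₁ = 102.8 kmol.
Conversion of Q: 1ξ₁ + 1ξ₂ = 0.444 × 357 = 158.5 → ξ₂ = 55.69 kmol.
Outlet amounts (n = n₀ + Σ ν·ξ):
  Q: 357 − 1(102.8) − 1(55.69) = 198.5
  V: 1210 − 2(102.8) − 1(55.69) = 948.7
  R: 0 + 1(102.8) = 102.8
  M: 0 + 1(55.69) = 55.69

55.7 kmol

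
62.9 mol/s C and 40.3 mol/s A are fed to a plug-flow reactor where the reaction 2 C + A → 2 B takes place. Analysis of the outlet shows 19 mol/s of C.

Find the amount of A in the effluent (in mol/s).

18.3 mol/s

For C: n = n₀ − 2ξ → 19 = 62.9 − 2ξ, giving ξ = 21.95 mol/s.
Outlet amounts (n = n₀ + ν ξ):
  C: 62.9 − 2(21.95) = 19
  A: 40.3 − 1(21.95) = 18.35
  B: 0 + 2(21.95) = 43.9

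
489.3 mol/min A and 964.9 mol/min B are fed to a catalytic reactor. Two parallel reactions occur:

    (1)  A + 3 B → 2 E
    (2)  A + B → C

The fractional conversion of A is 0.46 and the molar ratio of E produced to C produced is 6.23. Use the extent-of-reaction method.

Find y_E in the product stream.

Conversion of A: A consumed = 0.46 × 489.3 = 225.1 mol/min = 1ξ₁ + 1ξ₂.
Selectivity: 2ξ₁ / (1ξ₂) = 6.23 → ξ₁ = 3.115 ξ₂.
Substitute: (1·3.115 + 1) ξ₂ = 225.1 → ξ₂ = 54.7 mol/min, ξ₁ = 170.4 mol/min.
Outlet amounts (n = n₀ + Σ ν·ξ):
  A: 489.3 − 1(170.4) − 1(54.7) = 264.2
  B: 964.9 − 3(170.4) − 1(54.7) = 399.1
  E: 0 + 2(170.4) = 340.8
  C: 0 + 1(54.7) = 54.7
Total out = 1059 mol/min; y_E = 340.8 / 1059 = 0.3219.

0.322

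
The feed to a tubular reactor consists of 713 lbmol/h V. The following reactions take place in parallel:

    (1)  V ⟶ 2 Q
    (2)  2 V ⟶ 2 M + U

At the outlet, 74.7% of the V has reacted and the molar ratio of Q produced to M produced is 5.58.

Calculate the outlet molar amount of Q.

784 lbmol/h

Conversion of V: V consumed = 0.747 × 713 = 532.6 lbmol/h = 1ξ₁ + 2ξ₂.
Selectivity: 2ξ₁ / (2ξ₂) = 5.58 → ξ₁ = 5.58 ξ₂.
Substitute: (1·5.58 + 2) ξ₂ = 532.6 → ξ₂ = 70.27 lbmol/h, ξ₁ = 392.1 lbmol/h.
Outlet amounts (n = n₀ + Σ ν·ξ):
  V: 713 − 1(392.1) − 2(70.27) = 180.4
  Q: 0 + 2(392.1) = 784.2
  M: 0 + 2(70.27) = 140.5
  U: 0 + 1(70.27) = 70.27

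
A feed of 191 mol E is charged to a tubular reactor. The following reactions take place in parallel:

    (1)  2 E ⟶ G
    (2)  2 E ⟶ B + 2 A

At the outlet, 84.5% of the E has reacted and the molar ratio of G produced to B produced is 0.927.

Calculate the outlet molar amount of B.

41.9 mol

Conversion of E: E consumed = 0.845 × 191 = 161.4 mol = 2ξ₁ + 2ξ₂.
Selectivity: 1ξ₁ / (1ξ₂) = 0.927 → ξ₁ = 0.927 ξ₂.
Substitute: (2·0.927 + 2) ξ₂ = 161.4 → ξ₂ = 41.88 mol, ξ₁ = 38.82 mol.
Outlet amounts (n = n₀ + Σ ν·ξ):
  E: 191 − 2(38.82) − 2(41.88) = 29.61
  G: 0 + 1(38.82) = 38.82
  B: 0 + 1(41.88) = 41.88
  A: 0 + 2(41.88) = 83.75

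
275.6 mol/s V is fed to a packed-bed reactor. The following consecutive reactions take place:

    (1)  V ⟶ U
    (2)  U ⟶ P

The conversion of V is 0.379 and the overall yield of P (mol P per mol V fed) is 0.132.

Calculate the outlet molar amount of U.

68.1 mol/s

Conversion of V: V consumed = 1ξ₁ = 0.379 × 275.6 → ξ₁ = 104.5 mol/s.
Yield of P: 1ξ₂ / 275.6 = 0.132 → ξ₂ = 36.38 mol/s.
Outlet amounts (n = n₀ + Σ ν·ξ):
  V: 275.6 − 1(104.5) = 171.1
  U: 0 + 1(104.5) − 1(36.38) = 68.07
  P: 0 + 1(36.38) = 36.38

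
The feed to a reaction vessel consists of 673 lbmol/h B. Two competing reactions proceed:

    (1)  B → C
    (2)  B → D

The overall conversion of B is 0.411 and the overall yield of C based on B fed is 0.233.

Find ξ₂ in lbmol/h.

Yield of C: 1ξ₁ / 673 = 0.233 → ξ₁ = 156.8 lbmol/h.
Conversion of B: 1ξ₁ + 1ξ₂ = 0.411 × 673 = 276.6 → ξ₂ = 119.8 lbmol/h.
Outlet amounts (n = n₀ + Σ ν·ξ):
  B: 673 − 1(156.8) − 1(119.8) = 396.4
  C: 0 + 1(156.8) = 156.8
  D: 0 + 1(119.8) = 119.8

ξ₂ = 120 lbmol/h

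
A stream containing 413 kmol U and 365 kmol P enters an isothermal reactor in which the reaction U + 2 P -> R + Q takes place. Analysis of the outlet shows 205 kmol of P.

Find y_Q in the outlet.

For P: n = n₀ − 2ξ → 205 = 365 − 2ξ, giving ξ = 80 kmol.
Outlet amounts (n = n₀ + ν ξ):
  U: 413 − 1(80) = 333
  P: 365 − 2(80) = 205
  R: 0 + 1(80) = 80
  Q: 0 + 1(80) = 80
Total out = 698 kmol; y_Q = 80 / 698 = 0.1146.

0.115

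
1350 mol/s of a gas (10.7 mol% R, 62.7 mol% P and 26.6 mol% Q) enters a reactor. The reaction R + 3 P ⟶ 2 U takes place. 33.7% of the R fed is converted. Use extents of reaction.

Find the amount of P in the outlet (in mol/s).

700 mol/s

R reacted = 0.337 × 144.4 = 48.68 mol/s; ν_R = −1, so ξ = 48.68/1 = 48.68 mol/s.
Outlet amounts (n = n₀ + ν ξ):
  R: 144.4 − 1(48.68) = 95.77
  P: 846.5 − 3(48.68) = 700.4
  U: 0 + 2(48.68) = 97.36
  Q: 359.1 (inert)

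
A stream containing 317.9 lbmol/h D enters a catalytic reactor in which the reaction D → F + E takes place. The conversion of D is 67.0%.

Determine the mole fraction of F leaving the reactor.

0.401

D reacted = 0.67 × 317.9 = 213 lbmol/h; ν_D = −1, so ξ = 213/1 = 213 lbmol/h.
Outlet amounts (n = n₀ + ν ξ):
  D: 317.9 − 1(213) = 104.9
  F: 0 + 1(213) = 213
  E: 0 + 1(213) = 213
Total out = 530.9 lbmol/h; y_F = 213 / 530.9 = 0.4012.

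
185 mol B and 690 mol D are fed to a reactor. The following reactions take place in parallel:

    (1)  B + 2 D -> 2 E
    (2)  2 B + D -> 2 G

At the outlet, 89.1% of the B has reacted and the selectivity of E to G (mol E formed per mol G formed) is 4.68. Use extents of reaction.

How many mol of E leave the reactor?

Conversion of B: B consumed = 0.891 × 185 = 164.8 mol = 1ξ₁ + 2ξ₂.
Selectivity: 2ξ₁ / (2ξ₂) = 4.68 → ξ₁ = 4.68 ξ₂.
Substitute: (1·4.68 + 2) ξ₂ = 164.8 → ξ₂ = 24.68 mol, ξ₁ = 115.5 mol.
Outlet amounts (n = n₀ + Σ ν·ξ):
  B: 185 − 1(115.5) − 2(24.68) = 20.16
  D: 690 − 2(115.5) − 1(24.68) = 434.4
  E: 0 + 2(115.5) = 231
  G: 0 + 2(24.68) = 49.35

231 mol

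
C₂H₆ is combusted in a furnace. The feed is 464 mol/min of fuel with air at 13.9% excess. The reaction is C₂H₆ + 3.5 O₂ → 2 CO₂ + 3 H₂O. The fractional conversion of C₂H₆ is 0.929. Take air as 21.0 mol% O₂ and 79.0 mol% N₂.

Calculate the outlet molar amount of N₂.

Stoichiometric O₂ = 3.5 × 464 = 1624 mol/min; O₂ fed = 1624 × 1.139 = 1850 mol/min.
N₂ fed = 1850 × 79/21 = 6959 mol/min.
Fuel reacted = 0.929 × 464 → ξ = 431.1 mol/min.
Outlet (n = n₀ + ν ξ):
  C₂H₆: 464 − 1(431.1) = 32.94
  O₂: 1850 − 3.5(431.1) = 341
  N₂: 6959 (inert)
  CO₂: 0 + 2(431.1) = 862.1
  H₂O: 0 + 3(431.1) = 1293

6960 mol/min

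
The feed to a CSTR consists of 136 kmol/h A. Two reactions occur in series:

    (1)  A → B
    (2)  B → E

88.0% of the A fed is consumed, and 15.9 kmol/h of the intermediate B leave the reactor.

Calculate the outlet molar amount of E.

104 kmol/h

Conversion of A: A consumed = 1ξ₁ = 0.88 × 136 → ξ₁ = 119.7 kmol/h.
B balance: n_B = 0 + 1ξ₁ − 1ξ₂ = 15.9 → ξ₂ = (1·119.7 − 15.9)/1 = 103.8 kmol/h.
Outlet amounts (n = n₀ + Σ ν·ξ):
  A: 136 − 1(119.7) = 16.32
  B: 0 + 1(119.7) − 1(103.8) = 15.9
  E: 0 + 1(103.8) = 103.8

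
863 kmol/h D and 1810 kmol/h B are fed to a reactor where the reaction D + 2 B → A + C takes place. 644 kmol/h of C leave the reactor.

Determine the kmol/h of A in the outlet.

For C: n = n₀ + 1ξ → 644 = 0 + 1ξ, giving ξ = 644 kmol/h.
Outlet amounts (n = n₀ + ν ξ):
  D: 863 − 1(644) = 219
  B: 1810 − 2(644) = 522
  A: 0 + 1(644) = 644
  C: 0 + 1(644) = 644

644 kmol/h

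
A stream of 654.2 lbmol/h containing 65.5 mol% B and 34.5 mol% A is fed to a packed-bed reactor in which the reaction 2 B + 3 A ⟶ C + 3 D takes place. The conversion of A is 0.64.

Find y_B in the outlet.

A reacted = 0.64 × 225.7 = 144.4 lbmol/h; ν_A = −3, so ξ = 144.4/3 = 48.15 lbmol/h.
Outlet amounts (n = n₀ + ν ξ):
  B: 428.5 − 2(48.15) = 332.2
  A: 225.7 − 3(48.15) = 81.25
  C: 0 + 1(48.15) = 48.15
  D: 0 + 3(48.15) = 144.4
Total out = 606.1 lbmol/h; y_B = 332.2 / 606.1 = 0.5481.

0.548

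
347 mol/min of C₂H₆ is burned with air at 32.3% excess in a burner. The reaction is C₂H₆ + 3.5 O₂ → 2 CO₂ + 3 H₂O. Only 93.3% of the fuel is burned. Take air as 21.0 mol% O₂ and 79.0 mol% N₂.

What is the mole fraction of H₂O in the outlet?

0.119

Stoichiometric O₂ = 3.5 × 347 = 1214 mol/min; O₂ fed = 1214 × 1.323 = 1607 mol/min.
N₂ fed = 1607 × 79/21 = 6045 mol/min.
Fuel reacted = 0.933 × 347 → ξ = 323.8 mol/min.
Outlet (n = n₀ + ν ξ):
  C₂H₆: 347 − 1(323.8) = 23.25
  O₂: 1607 − 3.5(323.8) = 473.7
  N₂: 6045 (inert)
  CO₂: 0 + 2(323.8) = 647.5
  H₂O: 0 + 3(323.8) = 971.3
Total out = 8160 mol/min; y_H₂O = 971.3 / 8160 = 0.119.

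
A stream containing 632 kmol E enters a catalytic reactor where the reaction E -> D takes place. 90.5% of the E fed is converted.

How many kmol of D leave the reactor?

E reacted = 0.905 × 632 = 572 kmol; ν_E = −1, so ξ = 572/1 = 572 kmol.
Outlet amounts (n = n₀ + ν ξ):
  E: 632 − 1(572) = 60.04
  D: 0 + 1(572) = 572

572 kmol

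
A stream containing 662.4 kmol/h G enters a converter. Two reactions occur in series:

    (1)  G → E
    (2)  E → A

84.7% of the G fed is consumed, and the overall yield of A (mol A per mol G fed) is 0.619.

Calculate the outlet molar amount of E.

151 kmol/h

Conversion of G: G consumed = 1ξ₁ = 0.847 × 662.4 → ξ₁ = 561.1 kmol/h.
Yield of A: 1ξ₂ / 662.4 = 0.619 → ξ₂ = 410 kmol/h.
Outlet amounts (n = n₀ + Σ ν·ξ):
  G: 662.4 − 1(561.1) = 101.3
  E: 0 + 1(561.1) − 1(410) = 151
  A: 0 + 1(410) = 410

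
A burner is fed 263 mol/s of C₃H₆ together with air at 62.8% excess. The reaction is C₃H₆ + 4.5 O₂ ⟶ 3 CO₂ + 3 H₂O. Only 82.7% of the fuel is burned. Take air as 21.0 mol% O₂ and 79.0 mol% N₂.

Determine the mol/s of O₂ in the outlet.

Stoichiometric O₂ = 4.5 × 263 = 1184 mol/s; O₂ fed = 1184 × 1.628 = 1927 mol/s.
N₂ fed = 1927 × 79/21 = 7248 mol/s.
Fuel reacted = 0.827 × 263 → ξ = 217.5 mol/s.
Outlet (n = n₀ + ν ξ):
  C₃H₆: 263 − 1(217.5) = 45.5
  O₂: 1927 − 4.5(217.5) = 948
  N₂: 7248 (inert)
  CO₂: 0 + 3(217.5) = 652.5
  H₂O: 0 + 3(217.5) = 652.5

948 mol/s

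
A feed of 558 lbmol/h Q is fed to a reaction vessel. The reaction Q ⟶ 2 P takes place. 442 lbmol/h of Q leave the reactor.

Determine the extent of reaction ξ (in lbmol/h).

For Q: n = n₀ − 1ξ → 442 = 558 − 1ξ, giving ξ = 116 lbmol/h.
Outlet amounts (n = n₀ + ν ξ):
  Q: 558 − 1(116) = 442
  P: 0 + 2(116) = 232

ξ = 116 lbmol/h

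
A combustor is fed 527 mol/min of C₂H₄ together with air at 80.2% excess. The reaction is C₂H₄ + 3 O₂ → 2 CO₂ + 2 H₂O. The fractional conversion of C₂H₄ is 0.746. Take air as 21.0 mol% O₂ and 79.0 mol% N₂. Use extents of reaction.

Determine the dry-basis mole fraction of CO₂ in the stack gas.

0.0591

Stoichiometric O₂ = 3 × 527 = 1581 mol/min; O₂ fed = 1581 × 1.802 = 2849 mol/min.
N₂ fed = 2849 × 79/21 = 10720 mol/min.
Fuel reacted = 0.746 × 527 → ξ = 393.1 mol/min.
Outlet (n = n₀ + ν ξ):
  C₂H₄: 527 − 1(393.1) = 133.9
  O₂: 2849 − 3(393.1) = 1670
  N₂: 10720 (inert)
  CO₂: 0 + 2(393.1) = 786.3
  H₂O: 0 + 2(393.1) = 786.3
Dry total = 13310 mol/min; y_CO₂ (dry) = 786.3 / 13310 = 0.05909.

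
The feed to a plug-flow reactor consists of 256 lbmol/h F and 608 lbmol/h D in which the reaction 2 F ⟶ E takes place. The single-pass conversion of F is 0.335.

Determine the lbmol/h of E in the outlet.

42.9 lbmol/h

F reacted = 0.335 × 256 = 85.76 lbmol/h; ν_F = −2, so ξ = 85.76/2 = 42.88 lbmol/h.
Outlet amounts (n = n₀ + ν ξ):
  F: 256 − 2(42.88) = 170.2
  E: 0 + 1(42.88) = 42.88
  D: 608 (inert)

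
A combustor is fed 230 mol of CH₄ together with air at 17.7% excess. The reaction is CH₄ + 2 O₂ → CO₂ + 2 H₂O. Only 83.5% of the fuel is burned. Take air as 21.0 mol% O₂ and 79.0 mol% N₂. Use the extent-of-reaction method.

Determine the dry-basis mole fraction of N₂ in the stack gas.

0.84

Stoichiometric O₂ = 2 × 230 = 460 mol; O₂ fed = 460 × 1.177 = 541.4 mol.
N₂ fed = 541.4 × 79/21 = 2037 mol.
Fuel reacted = 0.835 × 230 → ξ = 192 mol.
Outlet (n = n₀ + ν ξ):
  CH₄: 230 − 1(192) = 37.95
  O₂: 541.4 − 2(192) = 157.3
  N₂: 2037 (inert)
  CO₂: 0 + 1(192) = 192
  H₂O: 0 + 2(192) = 384.1
Dry total = 2424 mol; y_N₂ (dry) = 2037 / 2424 = 0.8402.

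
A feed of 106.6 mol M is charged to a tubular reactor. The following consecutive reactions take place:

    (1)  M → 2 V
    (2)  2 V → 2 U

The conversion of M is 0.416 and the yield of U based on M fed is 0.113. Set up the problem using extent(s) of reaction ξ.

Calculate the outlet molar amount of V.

Conversion of M: M consumed = 1ξ₁ = 0.416 × 106.6 → ξ₁ = 44.35 mol.
Yield of U: 2ξ₂ / 106.6 = 0.113 → ξ₂ = 6.023 mol.
Outlet amounts (n = n₀ + Σ ν·ξ):
  M: 106.6 − 1(44.35) = 62.25
  V: 0 + 2(44.35) − 2(6.023) = 76.65
  U: 0 + 2(6.023) = 12.05

76.6 mol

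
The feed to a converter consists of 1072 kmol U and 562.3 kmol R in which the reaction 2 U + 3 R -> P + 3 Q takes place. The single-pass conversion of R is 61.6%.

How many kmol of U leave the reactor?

R reacted = 0.616 × 562.3 = 346.4 kmol; ν_R = −3, so ξ = 346.4/3 = 115.5 kmol.
Outlet amounts (n = n₀ + ν ξ):
  U: 1072 − 2(115.5) = 841.1
  R: 562.3 − 3(115.5) = 215.9
  P: 0 + 1(115.5) = 115.5
  Q: 0 + 3(115.5) = 346.4

841 kmol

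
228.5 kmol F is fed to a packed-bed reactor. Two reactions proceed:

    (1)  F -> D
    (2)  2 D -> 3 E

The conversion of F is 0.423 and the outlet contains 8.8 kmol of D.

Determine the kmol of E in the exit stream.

Conversion of F: F consumed = 1ξ₁ = 0.423 × 228.5 → ξ₁ = 96.66 kmol.
D balance: n_D = 0 + 1ξ₁ − 2ξ₂ = 8.8 → ξ₂ = (1·96.66 − 8.8)/2 = 43.93 kmol.
Outlet amounts (n = n₀ + Σ ν·ξ):
  F: 228.5 − 1(96.66) = 131.8
  D: 0 + 1(96.66) − 2(43.93) = 8.8
  E: 0 + 3(43.93) = 131.8

132 kmol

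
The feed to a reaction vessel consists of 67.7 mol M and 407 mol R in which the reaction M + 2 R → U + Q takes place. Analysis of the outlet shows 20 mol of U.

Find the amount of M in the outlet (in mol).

For U: n = n₀ + 1ξ → 20 = 0 + 1ξ, giving ξ = 20 mol.
Outlet amounts (n = n₀ + ν ξ):
  M: 67.7 − 1(20) = 47.7
  R: 407 − 2(20) = 367
  U: 0 + 1(20) = 20
  Q: 0 + 1(20) = 20

47.7 mol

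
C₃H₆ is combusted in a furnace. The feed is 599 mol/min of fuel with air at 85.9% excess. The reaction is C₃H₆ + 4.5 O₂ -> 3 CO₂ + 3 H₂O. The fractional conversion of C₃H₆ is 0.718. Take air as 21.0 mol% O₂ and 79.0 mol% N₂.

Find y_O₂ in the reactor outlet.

0.125

Stoichiometric O₂ = 4.5 × 599 = 2696 mol/min; O₂ fed = 2696 × 1.859 = 5011 mol/min.
N₂ fed = 5011 × 79/21 = 18850 mol/min.
Fuel reacted = 0.718 × 599 → ξ = 430.1 mol/min.
Outlet (n = n₀ + ν ξ):
  C₃H₆: 599 − 1(430.1) = 168.9
  O₂: 5011 − 4.5(430.1) = 3076
  N₂: 18850 (inert)
  CO₂: 0 + 3(430.1) = 1290
  H₂O: 0 + 3(430.1) = 1290
Total out = 24680 mol/min; y_O₂ = 3076 / 24680 = 0.1246.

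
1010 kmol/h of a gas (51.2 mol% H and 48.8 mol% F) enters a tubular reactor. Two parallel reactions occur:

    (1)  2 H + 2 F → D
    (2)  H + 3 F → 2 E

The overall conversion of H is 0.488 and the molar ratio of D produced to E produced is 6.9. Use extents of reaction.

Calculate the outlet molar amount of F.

223 kmol/h

Conversion of H: H consumed = 0.488 × 517.1 = 252.4 kmol/h = 2ξ₁ + 1ξ₂.
Selectivity: 1ξ₁ / (2ξ₂) = 6.9 → ξ₁ = 13.8 ξ₂.
Substitute: (2·13.8 + 1) ξ₂ = 252.4 → ξ₂ = 8.824 kmol/h, ξ₁ = 121.8 kmol/h.
Outlet amounts (n = n₀ + Σ ν·ξ):
  H: 517.1 − 2(121.8) − 1(8.824) = 264.8
  F: 492.9 − 2(121.8) − 3(8.824) = 222.9
  D: 0 + 1(121.8) = 121.8
  E: 0 + 2(8.824) = 17.65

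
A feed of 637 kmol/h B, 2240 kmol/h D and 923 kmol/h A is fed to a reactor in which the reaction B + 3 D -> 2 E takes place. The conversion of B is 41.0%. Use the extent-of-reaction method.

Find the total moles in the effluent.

B reacted = 0.41 × 637 = 261.2 kmol/h; ν_B = −1, so ξ = 261.2/1 = 261.2 kmol/h.
Outlet amounts (n = n₀ + ν ξ):
  B: 637 − 1(261.2) = 375.8
  D: 2240 − 3(261.2) = 1456
  E: 0 + 2(261.2) = 522.3
  A: 923 (inert)
Total out = 375.8 + 1456 + 522.3 + 923 = 3278 kmol/h.

3280 kmol/h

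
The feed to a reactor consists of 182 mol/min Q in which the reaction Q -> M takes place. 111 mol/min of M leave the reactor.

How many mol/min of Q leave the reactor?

71 mol/min

For M: n = n₀ + 1ξ → 111 = 0 + 1ξ, giving ξ = 111 mol/min.
Outlet amounts (n = n₀ + ν ξ):
  Q: 182 − 1(111) = 71
  M: 0 + 1(111) = 111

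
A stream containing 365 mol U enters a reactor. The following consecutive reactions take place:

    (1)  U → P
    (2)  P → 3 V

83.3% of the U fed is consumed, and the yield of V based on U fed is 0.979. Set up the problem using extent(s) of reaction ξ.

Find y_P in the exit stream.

0.307

Conversion of U: U consumed = 1ξ₁ = 0.833 × 365 → ξ₁ = 304 mol.
Yield of V: 3ξ₂ / 365 = 0.979 → ξ₂ = 119.1 mol.
Outlet amounts (n = n₀ + Σ ν·ξ):
  U: 365 − 1(304) = 60.96
  P: 0 + 1(304) − 1(119.1) = 184.9
  V: 0 + 3(119.1) = 357.3
Total out = 603.2 mol; y_P = 184.9 / 603.2 = 0.3066.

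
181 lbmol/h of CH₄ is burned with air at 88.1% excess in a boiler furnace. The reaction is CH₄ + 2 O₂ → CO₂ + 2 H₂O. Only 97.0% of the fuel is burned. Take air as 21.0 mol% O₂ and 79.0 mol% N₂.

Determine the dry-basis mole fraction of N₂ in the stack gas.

Stoichiometric O₂ = 2 × 181 = 362 lbmol/h; O₂ fed = 362 × 1.881 = 680.9 lbmol/h.
N₂ fed = 680.9 × 79/21 = 2562 lbmol/h.
Fuel reacted = 0.97 × 181 → ξ = 175.6 lbmol/h.
Outlet (n = n₀ + ν ξ):
  CH₄: 181 − 1(175.6) = 5.43
  O₂: 680.9 − 2(175.6) = 329.8
  N₂: 2562 (inert)
  CO₂: 0 + 1(175.6) = 175.6
  H₂O: 0 + 2(175.6) = 351.1
Dry total = 3072 lbmol/h; y_N₂ (dry) = 2562 / 3072 = 0.8337.

0.834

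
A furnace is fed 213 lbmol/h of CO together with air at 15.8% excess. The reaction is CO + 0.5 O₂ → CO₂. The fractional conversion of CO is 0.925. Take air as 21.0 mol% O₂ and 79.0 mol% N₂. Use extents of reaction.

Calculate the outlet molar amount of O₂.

Stoichiometric O₂ = 0.5 × 213 = 106.5 lbmol/h; O₂ fed = 106.5 × 1.158 = 123.3 lbmol/h.
N₂ fed = 123.3 × 79/21 = 463.9 lbmol/h.
Fuel reacted = 0.925 × 213 → ξ = 197 lbmol/h.
Outlet (n = n₀ + ν ξ):
  CO: 213 − 1(197) = 15.97
  O₂: 123.3 − 0.5(197) = 24.81
  N₂: 463.9 (inert)
  CO₂: 0 + 1(197) = 197

24.8 lbmol/h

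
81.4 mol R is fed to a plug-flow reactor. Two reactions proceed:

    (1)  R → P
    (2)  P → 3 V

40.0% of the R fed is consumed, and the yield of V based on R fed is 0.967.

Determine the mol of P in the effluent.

6.32 mol

Conversion of R: R consumed = 1ξ₁ = 0.4 × 81.4 → ξ₁ = 32.56 mol.
Yield of V: 3ξ₂ / 81.4 = 0.967 → ξ₂ = 26.24 mol.
Outlet amounts (n = n₀ + Σ ν·ξ):
  R: 81.4 − 1(32.56) = 48.84
  P: 0 + 1(32.56) − 1(26.24) = 6.322
  V: 0 + 3(26.24) = 78.71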